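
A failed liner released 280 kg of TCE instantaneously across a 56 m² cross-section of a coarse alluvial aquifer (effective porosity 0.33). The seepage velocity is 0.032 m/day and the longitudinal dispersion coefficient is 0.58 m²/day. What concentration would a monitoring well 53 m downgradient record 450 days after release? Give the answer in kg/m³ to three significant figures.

For an instantaneous plane source, C(x,t) = M/(n_e·A·√(4πDt)) · exp(−(x−vt)²/(4Dt)), with n_e·A the pore (flow) area.
Plume center vt = 0.032 × 450 = 14.4 m, so the well at 53 m is 38.6 m downgradient of the peak.
√(4πDt) = 57.27 m, giving peak height M/(n_e·A·√(4πDt)) = 280/(0.33 × 56 × 57.27) = 0.2646 kg/m³.
(x−vt)²/(4Dt) = (38.6)²/(4 × 0.58 × 450) = 1.427; exp(−1.427) = 0.2400.
C = 0.2646 × 0.2400 = 0.0635 kg/m³.

0.0635 kg/m³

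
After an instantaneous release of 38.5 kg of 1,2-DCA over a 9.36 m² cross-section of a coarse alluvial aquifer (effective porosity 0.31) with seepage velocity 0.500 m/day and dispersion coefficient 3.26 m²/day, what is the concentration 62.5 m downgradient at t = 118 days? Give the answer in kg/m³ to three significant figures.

For an instantaneous plane source, C(x,t) = M/(n_e·A·√(4πDt)) · exp(−(x−vt)²/(4Dt)), with n_e·A the pore (flow) area.
Plume center vt = 0.500 × 118 = 59 m, so the well at 62.5 m is 3.5 m downgradient of the peak.
√(4πDt) = 69.53 m, giving peak height M/(n_e·A·√(4πDt)) = 38.5/(0.31 × 9.36 × 69.53) = 0.1908 kg/m³.
(x−vt)²/(4Dt) = (3.5)²/(4 × 3.26 × 118) = 0.007961; exp(−0.007961) = 0.9921.
C = 0.1908 × 0.9921 = 0.189 kg/m³.

0.189 kg/m³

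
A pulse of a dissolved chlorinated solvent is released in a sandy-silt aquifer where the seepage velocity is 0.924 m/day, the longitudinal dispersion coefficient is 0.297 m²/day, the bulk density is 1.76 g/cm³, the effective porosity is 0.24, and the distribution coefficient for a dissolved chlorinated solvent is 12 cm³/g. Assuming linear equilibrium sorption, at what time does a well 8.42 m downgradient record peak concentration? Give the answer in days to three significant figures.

Retardation factor R = 1 + ρ_b·K_d/n = 1 + 1.76 × 12/0.24 = 89.00.
Sorption retards both mechanisms: v_R = v/R = 0.01038 m/day, D_R = D/R = 0.003337 m²/day.
Peak time from v_R²t² + 2D_R t − x² = 0: t = (√(D_R² + v_R²x²) − D_R)/v_R².
√(D_R² + v_R²x²) = √(0.003337² + 0.01038² × 8.42²) = 0.08746; v_R² = 0.0001077.
t = (0.08746 − 0.003337)/0.0001077 = 781 days.

781 days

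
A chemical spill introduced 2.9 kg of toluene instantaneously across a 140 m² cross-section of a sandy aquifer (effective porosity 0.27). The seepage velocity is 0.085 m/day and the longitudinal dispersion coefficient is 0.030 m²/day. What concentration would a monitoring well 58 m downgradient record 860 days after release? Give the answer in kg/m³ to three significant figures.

0.000468 kg/m³

For an instantaneous plane source, C(x,t) = M/(n_e·A·√(4πDt)) · exp(−(x−vt)²/(4Dt)), with n_e·A the pore (flow) area.
Plume center vt = 0.085 × 860 = 73.1 m, so the well at 58 m is 15.1 m upgradient of the peak.
√(4πDt) = 18.01 m, giving peak height M/(n_e·A·√(4πDt)) = 2.9/(0.27 × 140 × 18.01) = 0.004260 kg/m³.
(x−vt)²/(4Dt) = (-15.1)²/(4 × 0.030 × 860) = 2.209; exp(−2.209) = 0.1098.
C = 0.004260 × 0.1098 = 0.000468 kg/m³.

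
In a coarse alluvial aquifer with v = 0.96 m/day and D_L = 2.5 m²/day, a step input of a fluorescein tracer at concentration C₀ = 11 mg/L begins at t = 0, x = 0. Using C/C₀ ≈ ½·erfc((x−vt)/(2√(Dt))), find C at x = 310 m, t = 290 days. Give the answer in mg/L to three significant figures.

For a continuous step input, C/C₀ ≈ ½·erfc((x−vt)/(2√(Dt))).
vt = 0.96 × 290 = 278.4 m and 2√(Dt) = 2√(2.5 × 290) = 53.85 m.
Argument (x−vt)/(2√(Dt)) = (310 − 278.4)/53.85 = 0.5868; ½·erfc(0.5868) = 0.2033.
C = 11 × 0.2033 = 2.24 mg/L.

2.24 mg/L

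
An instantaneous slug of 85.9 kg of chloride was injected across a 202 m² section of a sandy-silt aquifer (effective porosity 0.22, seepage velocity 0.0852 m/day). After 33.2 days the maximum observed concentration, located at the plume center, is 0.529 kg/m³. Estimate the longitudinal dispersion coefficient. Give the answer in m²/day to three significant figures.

At the plume center C_max = M/(n_e·A·√(4πDt)), so D = M²/(4πt·(n_e·A·C_max)²).
n_e·A·C_max = 0.22 × 202 × 0.529 = 23.51 kg/m.
D = 85.9²/(4π × 33.2 × 23.51²) = 0.0320 m²/day.

0.0320 m²/day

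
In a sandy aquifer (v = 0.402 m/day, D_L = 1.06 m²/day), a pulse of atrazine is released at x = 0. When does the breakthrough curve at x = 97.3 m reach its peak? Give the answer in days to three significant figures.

236 days

For the 1D instantaneous-source solution, setting ∂C/∂t = 0 at fixed x gives v²t² + 2Dt − x² = 0, so t = (√(D² + v²x²) − D)/v².
√(D² + v²x²) = √(1.06² + 0.402² × 97.3²) = 39.13; v² = 0.161604.
t = (39.13 − 1.06)/0.161604 = 236 days (vs. the pure-advection estimate x/v = 242 d).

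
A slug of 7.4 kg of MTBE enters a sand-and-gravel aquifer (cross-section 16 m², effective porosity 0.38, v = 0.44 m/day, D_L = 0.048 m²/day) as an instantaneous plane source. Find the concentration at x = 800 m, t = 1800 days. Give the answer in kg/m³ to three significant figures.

For an instantaneous plane source, C(x,t) = M/(n_e·A·√(4πDt)) · exp(−(x−vt)²/(4Dt)), with n_e·A the pore (flow) area.
Plume center vt = 0.44 × 1800 = 792 m, so the well at 800 m is 8 m downgradient of the peak.
√(4πDt) = 32.95 m, giving peak height M/(n_e·A·√(4πDt)) = 7.4/(0.38 × 16 × 32.95) = 0.03694 kg/m³.
(x−vt)²/(4Dt) = (8)²/(4 × 0.048 × 1800) = 0.1852; exp(−0.1852) = 0.8309.
C = 0.03694 × 0.8309 = 0.0307 kg/m³.

0.0307 kg/m³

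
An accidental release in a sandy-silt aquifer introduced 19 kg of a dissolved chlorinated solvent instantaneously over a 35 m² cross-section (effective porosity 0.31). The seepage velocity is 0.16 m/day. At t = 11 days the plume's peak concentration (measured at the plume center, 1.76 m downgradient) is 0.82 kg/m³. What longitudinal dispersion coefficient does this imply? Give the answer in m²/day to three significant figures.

0.0330 m²/day

At the plume center C_max = M/(n_e·A·√(4πDt)), so D = M²/(4πt·(n_e·A·C_max)²).
n_e·A·C_max = 0.31 × 35 × 0.82 = 8.897 kg/m.
D = 19²/(4π × 11 × 8.897²) = 0.0330 m²/day.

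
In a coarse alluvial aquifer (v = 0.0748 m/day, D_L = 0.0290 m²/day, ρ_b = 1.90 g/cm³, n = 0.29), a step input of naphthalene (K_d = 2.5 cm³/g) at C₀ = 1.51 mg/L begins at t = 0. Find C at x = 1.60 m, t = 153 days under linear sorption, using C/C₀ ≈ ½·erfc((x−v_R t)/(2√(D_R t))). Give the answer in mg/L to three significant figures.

0.142 mg/L

Retardation factor R = 1 + ρ_b·K_d/n = 1 + 1.90 × 2.5/0.29 = 17.38.
Sorption retards both mechanisms: v_R = v/R = 0.004304 m/day, D_R = D/R = 0.001669 m²/day.
v_R·t = 0.004304 × 153 = 0.658512 m; 2√(D_R t) = 1.011 m; argument = (1.60 − 0.658512)/1.011 = 0.9312.
C = C₀ × ½·erfc(0.9312) = 1.51 × 0.09393 = 0.142 mg/L.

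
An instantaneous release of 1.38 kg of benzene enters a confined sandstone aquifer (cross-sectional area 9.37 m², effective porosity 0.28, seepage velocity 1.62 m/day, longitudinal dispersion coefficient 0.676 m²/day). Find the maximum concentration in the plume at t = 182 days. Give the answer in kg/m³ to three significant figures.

0.0134 kg/m³

The peak of an instantaneous 1D plume sits at x = vt; there the Gaussian factor is 1 and C_max = M/(n_e·A·√(4πDt)), where n_e·A is the pore area the mass is dissolved in.
√(4πDt) = √(4π × 0.676 × 182) = 39.32 m, so C_max = 1.38/(0.28 × 9.37 × 39.32) = 0.0134 kg/m³.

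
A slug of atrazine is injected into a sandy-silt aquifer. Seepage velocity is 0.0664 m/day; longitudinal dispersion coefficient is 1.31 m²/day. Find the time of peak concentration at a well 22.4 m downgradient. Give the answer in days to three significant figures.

For the 1D instantaneous-source solution, setting ∂C/∂t = 0 at fixed x gives v²t² + 2Dt − x² = 0, so t = (√(D² + v²x²) − D)/v².
√(D² + v²x²) = √(1.31² + 0.0664² × 22.4²) = 1.982; v² = 0.00440896.
t = (1.982 − 1.31)/0.00440896 = 152 days (vs. the pure-advection estimate x/v = 337 d).

152 days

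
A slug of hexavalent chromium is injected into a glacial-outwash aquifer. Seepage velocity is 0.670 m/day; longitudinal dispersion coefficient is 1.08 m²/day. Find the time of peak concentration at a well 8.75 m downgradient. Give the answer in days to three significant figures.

For the 1D instantaneous-source solution, setting ∂C/∂t = 0 at fixed x gives v²t² + 2Dt − x² = 0, so t = (√(D² + v²x²) − D)/v².
√(D² + v²x²) = √(1.08² + 0.670² × 8.75²) = 5.961; v² = 0.4489.
t = (5.961 − 1.08)/0.4489 = 10.9 days (vs. the pure-advection estimate x/v = 13.1 d).

10.9 days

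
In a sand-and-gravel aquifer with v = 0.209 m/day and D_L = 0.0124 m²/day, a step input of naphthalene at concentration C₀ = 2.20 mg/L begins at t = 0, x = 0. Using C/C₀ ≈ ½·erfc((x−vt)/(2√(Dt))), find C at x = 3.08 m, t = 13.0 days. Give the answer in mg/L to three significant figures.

0.575 mg/L

For a continuous step input, C/C₀ ≈ ½·erfc((x−vt)/(2√(Dt))).
vt = 0.209 × 13.0 = 2.717 m and 2√(Dt) = 2√(0.0124 × 13.0) = 0.8030 m.
Argument (x−vt)/(2√(Dt)) = (3.08 − 2.717)/0.8030 = 0.4521; ½·erfc(0.4521) = 0.2613.
C = 2.20 × 0.2613 = 0.575 mg/L.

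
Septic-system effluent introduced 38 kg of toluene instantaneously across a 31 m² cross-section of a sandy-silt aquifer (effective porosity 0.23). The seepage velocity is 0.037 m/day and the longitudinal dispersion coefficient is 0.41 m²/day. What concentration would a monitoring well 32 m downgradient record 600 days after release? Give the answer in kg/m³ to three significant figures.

For an instantaneous plane source, C(x,t) = M/(n_e·A·√(4πDt)) · exp(−(x−vt)²/(4Dt)), with n_e·A the pore (flow) area.
Plume center vt = 0.037 × 600 = 22.2 m, so the well at 32 m is 9.8 m downgradient of the peak.
√(4πDt) = 55.60 m, giving peak height M/(n_e·A·√(4πDt)) = 38/(0.23 × 31 × 55.60) = 0.09586 kg/m³.
(x−vt)²/(4Dt) = (9.8)²/(4 × 0.41 × 600) = 0.09760; exp(−0.09760) = 0.9070.
C = 0.09586 × 0.9070 = 0.0869 kg/m³.

0.0869 kg/m³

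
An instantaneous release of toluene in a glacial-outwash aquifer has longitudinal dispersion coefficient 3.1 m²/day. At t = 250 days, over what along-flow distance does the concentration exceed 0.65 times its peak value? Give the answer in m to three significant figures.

73.1 m

The plume is Gaussian with σ = √(2Dt) = √(2 × 3.1 × 250) = 39.37 m.
C/C_peak = exp(−Δx²/(2σ²)) = 0.65 ⇒ Δx = σ·√(−2 ln 0.65) = 39.37 × 0.9282 = 36.54 m.
Width = 2Δx = 73.1 m.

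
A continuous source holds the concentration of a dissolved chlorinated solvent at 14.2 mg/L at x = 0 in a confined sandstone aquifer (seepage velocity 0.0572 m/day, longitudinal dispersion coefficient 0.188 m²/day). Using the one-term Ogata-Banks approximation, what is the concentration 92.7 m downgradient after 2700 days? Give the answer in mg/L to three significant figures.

For a continuous step input, C/C₀ ≈ ½·erfc((x−vt)/(2√(Dt))).
vt = 0.0572 × 2700 = 154.44 m and 2√(Dt) = 2√(0.188 × 2700) = 45.06 m.
Argument (x−vt)/(2√(Dt)) = (92.7 − 154.44)/45.06 = -1.370; ½·erfc(-1.370) = 0.9737.
C = 14.2 × 0.9737 = 13.8 mg/L.

13.8 mg/L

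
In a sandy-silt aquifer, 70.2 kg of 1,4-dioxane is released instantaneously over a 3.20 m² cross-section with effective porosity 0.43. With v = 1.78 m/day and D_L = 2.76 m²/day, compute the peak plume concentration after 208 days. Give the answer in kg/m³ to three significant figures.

The peak of an instantaneous 1D plume sits at x = vt; there the Gaussian factor is 1 and C_max = M/(n_e·A·√(4πDt)), where n_e·A is the pore area the mass is dissolved in.
√(4πDt) = √(4π × 2.76 × 208) = 84.94 m, so C_max = 70.2/(0.43 × 3.20 × 84.94) = 0.601 kg/m³.

0.601 kg/m³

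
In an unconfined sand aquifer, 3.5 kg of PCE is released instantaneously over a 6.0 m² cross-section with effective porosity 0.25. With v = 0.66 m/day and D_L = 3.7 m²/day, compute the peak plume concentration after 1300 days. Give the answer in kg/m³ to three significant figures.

The peak of an instantaneous 1D plume sits at x = vt; there the Gaussian factor is 1 and C_max = M/(n_e·A·√(4πDt)), where n_e·A is the pore area the mass is dissolved in.
√(4πDt) = √(4π × 3.7 × 1300) = 245.9 m, so C_max = 3.5/(0.25 × 6.0 × 245.9) = 0.00949 kg/m³.

0.00949 kg/m³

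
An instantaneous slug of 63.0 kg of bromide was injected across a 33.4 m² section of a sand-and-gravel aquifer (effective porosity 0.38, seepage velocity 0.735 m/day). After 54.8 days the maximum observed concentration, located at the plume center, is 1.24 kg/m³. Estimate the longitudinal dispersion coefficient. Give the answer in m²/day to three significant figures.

0.0233 m²/day

At the plume center C_max = M/(n_e·A·√(4πDt)), so D = M²/(4πt·(n_e·A·C_max)²).
n_e·A·C_max = 0.38 × 33.4 × 1.24 = 15.74 kg/m.
D = 63.0²/(4π × 54.8 × 15.74²) = 0.0233 m²/day.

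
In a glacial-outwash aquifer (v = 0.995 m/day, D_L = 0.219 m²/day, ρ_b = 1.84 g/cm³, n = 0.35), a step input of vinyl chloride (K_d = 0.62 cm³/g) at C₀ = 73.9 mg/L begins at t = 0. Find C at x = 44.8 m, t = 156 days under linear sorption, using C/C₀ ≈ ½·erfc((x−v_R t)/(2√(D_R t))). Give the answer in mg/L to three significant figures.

Retardation factor R = 1 + ρ_b·K_d/n = 1 + 1.84 × 0.62/0.35 = 4.259.
Sorption retards both mechanisms: v_R = v/R = 0.2336 m/day, D_R = D/R = 0.05142 m²/day.
v_R·t = 0.2336 × 156 = 36.4416 m; 2√(D_R t) = 5.664 m; argument = (44.8 − 36.4416)/5.664 = 1.476.
C = C₀ × ½·erfc(1.476) = 73.9 × 0.01843 = 1.36 mg/L.

1.36 mg/L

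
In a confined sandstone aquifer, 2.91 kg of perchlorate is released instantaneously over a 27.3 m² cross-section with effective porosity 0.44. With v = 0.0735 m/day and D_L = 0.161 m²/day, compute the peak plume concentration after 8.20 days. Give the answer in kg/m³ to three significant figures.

0.0595 kg/m³

The peak of an instantaneous 1D plume sits at x = vt; there the Gaussian factor is 1 and C_max = M/(n_e·A·√(4πDt)), where n_e·A is the pore area the mass is dissolved in.
√(4πDt) = √(4π × 0.161 × 8.20) = 4.073 m, so C_max = 2.91/(0.44 × 27.3 × 4.073) = 0.0595 kg/m³.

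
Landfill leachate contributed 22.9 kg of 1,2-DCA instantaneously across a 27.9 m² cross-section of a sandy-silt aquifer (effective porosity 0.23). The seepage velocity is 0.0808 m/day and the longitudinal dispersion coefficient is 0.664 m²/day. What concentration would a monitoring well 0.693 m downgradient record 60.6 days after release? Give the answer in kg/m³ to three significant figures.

0.142 kg/m³

For an instantaneous plane source, C(x,t) = M/(n_e·A·√(4πDt)) · exp(−(x−vt)²/(4Dt)), with n_e·A the pore (flow) area.
Plume center vt = 0.0808 × 60.6 = 4.89648 m, so the well at 0.693 m is 4.20348 m upgradient of the peak.
√(4πDt) = 22.49 m, giving peak height M/(n_e·A·√(4πDt)) = 22.9/(0.23 × 27.9 × 22.49) = 0.1587 kg/m³.
(x−vt)²/(4Dt) = (-4.20348)²/(4 × 0.664 × 60.6) = 0.1098; exp(−0.1098) = 0.8960.
C = 0.1587 × 0.8960 = 0.142 kg/m³.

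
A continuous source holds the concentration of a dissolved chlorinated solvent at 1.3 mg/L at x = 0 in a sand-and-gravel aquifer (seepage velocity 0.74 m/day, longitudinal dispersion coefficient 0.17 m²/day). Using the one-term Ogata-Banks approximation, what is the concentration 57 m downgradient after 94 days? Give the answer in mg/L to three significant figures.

For a continuous step input, C/C₀ ≈ ½·erfc((x−vt)/(2√(Dt))).
vt = 0.74 × 94 = 69.56 m and 2√(Dt) = 2√(0.17 × 94) = 7.995 m.
Argument (x−vt)/(2√(Dt)) = (57 − 69.56)/7.995 = -1.571; ½·erfc(-1.571) = 0.9868.
C = 1.3 × 0.9868 = 1.28 mg/L.

1.28 mg/L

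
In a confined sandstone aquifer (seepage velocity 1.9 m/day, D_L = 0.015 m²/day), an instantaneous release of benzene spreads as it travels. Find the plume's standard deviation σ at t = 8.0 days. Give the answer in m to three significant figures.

0.490 m

Dispersive spreading gives a Gaussian with σ² = 2Dt; advection only shifts the center.
σ = √(2 × 0.015 × 8.0) = 0.490 m.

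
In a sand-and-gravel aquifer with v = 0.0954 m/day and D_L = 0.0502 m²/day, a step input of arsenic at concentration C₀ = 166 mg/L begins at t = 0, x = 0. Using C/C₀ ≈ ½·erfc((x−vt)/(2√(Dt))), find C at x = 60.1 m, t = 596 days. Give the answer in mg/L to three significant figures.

For a continuous step input, C/C₀ ≈ ½·erfc((x−vt)/(2√(Dt))).
vt = 0.0954 × 596 = 56.8584 m and 2√(Dt) = 2√(0.0502 × 596) = 10.94 m.
Argument (x−vt)/(2√(Dt)) = (60.1 − 56.8584)/10.94 = 0.2963; ½·erfc(0.2963) = 0.3376.
C = 166 × 0.3376 = 56.0 mg/L.

56.0 mg/L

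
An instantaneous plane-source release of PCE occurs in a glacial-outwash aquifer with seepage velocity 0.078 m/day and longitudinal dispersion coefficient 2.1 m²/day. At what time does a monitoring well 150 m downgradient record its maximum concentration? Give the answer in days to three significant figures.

1610 days

For the 1D instantaneous-source solution, setting ∂C/∂t = 0 at fixed x gives v²t² + 2Dt − x² = 0, so t = (√(D² + v²x²) − D)/v².
√(D² + v²x²) = √(2.1² + 0.078² × 150²) = 11.89; v² = 0.006084.
t = (11.89 − 2.1)/0.006084 = 1610 days (vs. the pure-advection estimate x/v = 1920 d).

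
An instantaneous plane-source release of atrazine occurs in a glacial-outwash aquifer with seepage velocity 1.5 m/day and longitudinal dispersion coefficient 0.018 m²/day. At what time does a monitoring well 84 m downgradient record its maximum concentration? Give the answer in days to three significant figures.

56.0 days

For the 1D instantaneous-source solution, setting ∂C/∂t = 0 at fixed x gives v²t² + 2Dt − x² = 0, so t = (√(D² + v²x²) − D)/v².
√(D² + v²x²) = √(0.018² + 1.5² × 84²) = 126.0; v² = 2.25.
t = (126.0 − 0.018)/2.25 = 56.0 days (vs. the pure-advection estimate x/v = 56.0 d).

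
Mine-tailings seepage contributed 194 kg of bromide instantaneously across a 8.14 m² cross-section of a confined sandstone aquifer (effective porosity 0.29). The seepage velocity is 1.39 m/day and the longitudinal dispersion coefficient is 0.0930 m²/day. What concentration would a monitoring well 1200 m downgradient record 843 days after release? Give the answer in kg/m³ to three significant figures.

For an instantaneous plane source, C(x,t) = M/(n_e·A·√(4πDt)) · exp(−(x−vt)²/(4Dt)), with n_e·A the pore (flow) area.
Plume center vt = 1.39 × 843 = 1171.77 m, so the well at 1200 m is 28.23 m downgradient of the peak.
√(4πDt) = 31.39 m, giving peak height M/(n_e·A·√(4πDt)) = 194/(0.29 × 8.14 × 31.39) = 2.618 kg/m³.
(x−vt)²/(4Dt) = (28.23)²/(4 × 0.0930 × 843) = 2.541; exp(−2.541) = 0.07879.
C = 2.618 × 0.07879 = 0.206 kg/m³.

0.206 kg/m³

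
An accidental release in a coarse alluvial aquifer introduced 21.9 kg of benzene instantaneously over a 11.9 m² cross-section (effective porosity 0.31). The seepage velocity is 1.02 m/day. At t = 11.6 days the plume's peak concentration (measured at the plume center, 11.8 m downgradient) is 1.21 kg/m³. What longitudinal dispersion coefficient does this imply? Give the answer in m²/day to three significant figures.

0.165 m²/day

At the plume center C_max = M/(n_e·A·√(4πDt)), so D = M²/(4πt·(n_e·A·C_max)²).
n_e·A·C_max = 0.31 × 11.9 × 1.21 = 4.464 kg/m.
D = 21.9²/(4π × 11.6 × 4.464²) = 0.165 m²/day.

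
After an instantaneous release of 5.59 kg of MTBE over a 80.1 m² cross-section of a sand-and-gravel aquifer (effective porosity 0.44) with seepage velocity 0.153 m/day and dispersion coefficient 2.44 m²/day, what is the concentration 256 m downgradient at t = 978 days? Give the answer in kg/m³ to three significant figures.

0.000280 kg/m³

For an instantaneous plane source, C(x,t) = M/(n_e·A·√(4πDt)) · exp(−(x−vt)²/(4Dt)), with n_e·A the pore (flow) area.
Plume center vt = 0.153 × 978 = 149.634 m, so the well at 256 m is 106.366 m downgradient of the peak.
√(4πDt) = 173.2 m, giving peak height M/(n_e·A·√(4πDt)) = 5.59/(0.44 × 80.1 × 173.2) = 0.0009158 kg/m³.
(x−vt)²/(4Dt) = (106.366)²/(4 × 2.44 × 978) = 1.185; exp(−1.185) = 0.3057.
C = 0.0009158 × 0.3057 = 0.000280 kg/m³.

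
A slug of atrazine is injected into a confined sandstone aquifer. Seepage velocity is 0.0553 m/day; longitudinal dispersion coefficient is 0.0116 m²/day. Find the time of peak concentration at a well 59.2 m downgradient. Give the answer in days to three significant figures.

1070 days

For the 1D instantaneous-source solution, setting ∂C/∂t = 0 at fixed x gives v²t² + 2Dt − x² = 0, so t = (√(D² + v²x²) − D)/v².
√(D² + v²x²) = √(0.0116² + 0.0553² × 59.2²) = 3.274; v² = 0.00305809.
t = (3.274 − 0.0116)/0.00305809 = 1070 days (vs. the pure-advection estimate x/v = 1070 d).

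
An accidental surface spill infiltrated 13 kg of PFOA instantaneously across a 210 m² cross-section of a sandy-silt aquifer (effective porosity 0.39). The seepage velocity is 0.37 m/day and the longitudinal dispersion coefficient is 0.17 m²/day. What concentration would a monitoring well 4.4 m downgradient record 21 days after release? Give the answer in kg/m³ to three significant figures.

For an instantaneous plane source, C(x,t) = M/(n_e·A·√(4πDt)) · exp(−(x−vt)²/(4Dt)), with n_e·A the pore (flow) area.
Plume center vt = 0.37 × 21 = 7.77 m, so the well at 4.4 m is 3.37 m upgradient of the peak.
√(4πDt) = 6.698 m, giving peak height M/(n_e·A·√(4πDt)) = 13/(0.39 × 210 × 6.698) = 0.02370 kg/m³.
(x−vt)²/(4Dt) = (-3.37)²/(4 × 0.17 × 21) = 0.7953; exp(−0.7953) = 0.4514.
C = 0.02370 × 0.4514 = 0.0107 kg/m³.

0.0107 kg/m³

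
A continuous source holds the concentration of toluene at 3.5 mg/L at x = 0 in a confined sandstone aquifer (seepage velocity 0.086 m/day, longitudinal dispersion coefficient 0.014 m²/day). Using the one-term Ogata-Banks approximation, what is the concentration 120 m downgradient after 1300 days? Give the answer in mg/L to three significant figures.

0.305 mg/L

For a continuous step input, C/C₀ ≈ ½·erfc((x−vt)/(2√(Dt))).
vt = 0.086 × 1300 = 111.8 m and 2√(Dt) = 2√(0.014 × 1300) = 8.532 m.
Argument (x−vt)/(2√(Dt)) = (120 − 111.8)/8.532 = 0.9611; ½·erfc(0.9611) = 0.08704.
C = 3.5 × 0.08704 = 0.305 mg/L.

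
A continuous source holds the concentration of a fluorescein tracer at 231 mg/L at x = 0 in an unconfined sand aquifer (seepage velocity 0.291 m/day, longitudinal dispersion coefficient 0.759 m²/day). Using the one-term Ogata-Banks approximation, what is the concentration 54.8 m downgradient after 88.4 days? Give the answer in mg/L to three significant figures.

For a continuous step input, C/C₀ ≈ ½·erfc((x−vt)/(2√(Dt))).
vt = 0.291 × 88.4 = 25.7244 m and 2√(Dt) = 2√(0.759 × 88.4) = 16.38 m.
Argument (x−vt)/(2√(Dt)) = (54.8 − 25.7244)/16.38 = 1.775; ½·erfc(1.775) = 0.006033.
C = 231 × 0.006033 = 1.39 mg/L.

1.39 mg/L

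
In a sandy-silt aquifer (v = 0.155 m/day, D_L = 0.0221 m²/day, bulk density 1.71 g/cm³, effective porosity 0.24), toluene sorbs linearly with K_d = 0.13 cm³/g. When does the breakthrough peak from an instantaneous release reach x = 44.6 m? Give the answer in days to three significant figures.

552 days

Retardation factor R = 1 + ρ_b·K_d/n = 1 + 1.71 × 0.13/0.24 = 1.926.
Sorption retards both mechanisms: v_R = v/R = 0.08048 m/day, D_R = D/R = 0.01147 m²/day.
Peak time from v_R²t² + 2D_R t − x² = 0: t = (√(D_R² + v_R²x²) − D_R)/v_R².
√(D_R² + v_R²x²) = √(0.01147² + 0.08048² × 44.6²) = 3.589; v_R² = 0.006477.
t = (3.589 − 0.01147)/0.006477 = 552 days.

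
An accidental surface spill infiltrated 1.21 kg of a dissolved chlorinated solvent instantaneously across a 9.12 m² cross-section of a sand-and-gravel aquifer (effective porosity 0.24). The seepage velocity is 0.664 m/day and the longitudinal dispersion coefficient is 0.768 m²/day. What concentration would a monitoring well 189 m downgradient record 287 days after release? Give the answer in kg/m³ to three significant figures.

0.0105 kg/m³

For an instantaneous plane source, C(x,t) = M/(n_e·A·√(4πDt)) · exp(−(x−vt)²/(4Dt)), with n_e·A the pore (flow) area.
Plume center vt = 0.664 × 287 = 190.568 m, so the well at 189 m is 1.568 m upgradient of the peak.
√(4πDt) = 52.63 m, giving peak height M/(n_e·A·√(4πDt)) = 1.21/(0.24 × 9.12 × 52.63) = 0.01050 kg/m³.
(x−vt)²/(4Dt) = (-1.568)²/(4 × 0.768 × 287) = 0.002789; exp(−0.002789) = 0.9972.
C = 0.01050 × 0.9972 = 0.0105 kg/m³.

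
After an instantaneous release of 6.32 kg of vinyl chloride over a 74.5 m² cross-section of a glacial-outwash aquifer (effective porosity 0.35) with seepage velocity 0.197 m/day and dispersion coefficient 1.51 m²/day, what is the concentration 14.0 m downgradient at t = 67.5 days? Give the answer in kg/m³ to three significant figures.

For an instantaneous plane source, C(x,t) = M/(n_e·A·√(4πDt)) · exp(−(x−vt)²/(4Dt)), with n_e·A the pore (flow) area.
Plume center vt = 0.197 × 67.5 = 13.2975 m, so the well at 14.0 m is 0.7025 m downgradient of the peak.
√(4πDt) = 35.79 m, giving peak height M/(n_e·A·√(4πDt)) = 6.32/(0.35 × 74.5 × 35.79) = 0.006772 kg/m³.
(x−vt)²/(4Dt) = (0.7025)²/(4 × 1.51 × 67.5) = 0.001210; exp(−0.001210) = 0.9988.
C = 0.006772 × 0.9988 = 0.00676 kg/m³.

0.00676 kg/m³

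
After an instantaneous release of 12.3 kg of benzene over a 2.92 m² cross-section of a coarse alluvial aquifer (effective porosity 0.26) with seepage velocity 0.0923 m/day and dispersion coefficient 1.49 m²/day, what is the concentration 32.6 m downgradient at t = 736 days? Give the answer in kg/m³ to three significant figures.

0.104 kg/m³

For an instantaneous plane source, C(x,t) = M/(n_e·A·√(4πDt)) · exp(−(x−vt)²/(4Dt)), with n_e·A the pore (flow) area.
Plume center vt = 0.0923 × 736 = 67.9328 m, so the well at 32.6 m is 35.3328 m upgradient of the peak.
√(4πDt) = 117.4 m, giving peak height M/(n_e·A·√(4πDt)) = 12.3/(0.26 × 2.92 × 117.4) = 0.1380 kg/m³.
(x−vt)²/(4Dt) = (-35.3328)²/(4 × 1.49 × 736) = 0.2846; exp(−0.2846) = 0.7523.
C = 0.1380 × 0.7523 = 0.104 kg/m³.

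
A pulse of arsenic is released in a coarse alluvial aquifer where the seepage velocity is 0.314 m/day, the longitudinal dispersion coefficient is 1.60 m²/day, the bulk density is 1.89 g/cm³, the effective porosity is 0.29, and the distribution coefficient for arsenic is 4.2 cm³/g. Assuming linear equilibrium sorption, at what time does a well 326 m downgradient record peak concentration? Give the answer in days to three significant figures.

Retardation factor R = 1 + ρ_b·K_d/n = 1 + 1.89 × 4.2/0.29 = 28.37.
Sorption retards both mechanisms: v_R = v/R = 0.01107 m/day, D_R = D/R = 0.05640 m²/day.
Peak time from v_R²t² + 2D_R t − x² = 0: t = (√(D_R² + v_R²x²) − D_R)/v_R².
√(D_R² + v_R²x²) = √(0.05640² + 0.01107² × 326²) = 3.609; v_R² = 0.0001225.
t = (3.609 − 0.05640)/0.0001225 = 29000 days.

29000 days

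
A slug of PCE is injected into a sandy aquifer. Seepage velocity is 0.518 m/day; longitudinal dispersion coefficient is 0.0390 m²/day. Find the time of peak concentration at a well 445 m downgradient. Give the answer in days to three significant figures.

859 days

For the 1D instantaneous-source solution, setting ∂C/∂t = 0 at fixed x gives v²t² + 2Dt − x² = 0, so t = (√(D² + v²x²) − D)/v².
√(D² + v²x²) = √(0.0390² + 0.518² × 445²) = 230.5; v² = 0.268324.
t = (230.5 − 0.0390)/0.268324 = 859 days (vs. the pure-advection estimate x/v = 859 d).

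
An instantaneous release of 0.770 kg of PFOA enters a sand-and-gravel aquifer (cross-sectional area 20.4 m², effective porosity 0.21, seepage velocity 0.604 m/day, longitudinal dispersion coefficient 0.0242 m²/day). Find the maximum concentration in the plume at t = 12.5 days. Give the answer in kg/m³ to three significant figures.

0.0922 kg/m³

The peak of an instantaneous 1D plume sits at x = vt; there the Gaussian factor is 1 and C_max = M/(n_e·A·√(4πDt)), where n_e·A is the pore area the mass is dissolved in.
√(4πDt) = √(4π × 0.0242 × 12.5) = 1.950 m, so C_max = 0.770/(0.21 × 20.4 × 1.950) = 0.0922 kg/m³.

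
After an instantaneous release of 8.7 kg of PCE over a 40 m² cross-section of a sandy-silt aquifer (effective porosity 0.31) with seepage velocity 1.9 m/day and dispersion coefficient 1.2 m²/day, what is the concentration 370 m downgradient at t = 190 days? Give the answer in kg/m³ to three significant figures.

0.0120 kg/m³

For an instantaneous plane source, C(x,t) = M/(n_e·A·√(4πDt)) · exp(−(x−vt)²/(4Dt)), with n_e·A the pore (flow) area.
Plume center vt = 1.9 × 190 = 361 m, so the well at 370 m is 9 m downgradient of the peak.
√(4πDt) = 53.53 m, giving peak height M/(n_e·A·√(4πDt)) = 8.7/(0.31 × 40 × 53.53) = 0.01311 kg/m³.
(x−vt)²/(4Dt) = (9)²/(4 × 1.2 × 190) = 0.08882; exp(−0.08882) = 0.9150.
C = 0.01311 × 0.9150 = 0.0120 kg/m³.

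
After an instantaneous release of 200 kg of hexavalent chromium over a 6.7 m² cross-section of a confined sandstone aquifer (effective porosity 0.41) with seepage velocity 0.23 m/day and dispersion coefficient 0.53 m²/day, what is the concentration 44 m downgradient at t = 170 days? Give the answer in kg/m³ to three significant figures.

For an instantaneous plane source, C(x,t) = M/(n_e·A·√(4πDt)) · exp(−(x−vt)²/(4Dt)), with n_e·A the pore (flow) area.
Plume center vt = 0.23 × 170 = 39.1 m, so the well at 44 m is 4.9 m downgradient of the peak.
√(4πDt) = 33.65 m, giving peak height M/(n_e·A·√(4πDt)) = 200/(0.41 × 6.7 × 33.65) = 2.164 kg/m³.
(x−vt)²/(4Dt) = (4.9)²/(4 × 0.53 × 170) = 0.06662; exp(−0.06662) = 0.9356.
C = 2.164 × 0.9356 = 2.02 kg/m³.

2.02 kg/m³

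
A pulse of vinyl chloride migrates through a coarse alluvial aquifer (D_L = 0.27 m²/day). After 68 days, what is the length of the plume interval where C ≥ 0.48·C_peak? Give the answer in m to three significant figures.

14.7 m

The plume is Gaussian with σ = √(2Dt) = √(2 × 0.27 × 68) = 6.060 m.
C/C_peak = exp(−Δx²/(2σ²)) = 0.48 ⇒ Δx = σ·√(−2 ln 0.48) = 6.060 × 1.212 = 7.345 m.
Width = 2Δx = 14.7 m.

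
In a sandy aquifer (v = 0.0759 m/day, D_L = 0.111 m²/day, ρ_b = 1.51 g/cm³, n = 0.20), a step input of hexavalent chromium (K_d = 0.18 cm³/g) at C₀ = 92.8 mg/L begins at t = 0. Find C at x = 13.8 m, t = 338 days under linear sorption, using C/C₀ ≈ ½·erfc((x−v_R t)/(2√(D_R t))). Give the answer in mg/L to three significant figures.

28.0 mg/L

Retardation factor R = 1 + ρ_b·K_d/n = 1 + 1.51 × 0.18/0.20 = 2.359.
Sorption retards both mechanisms: v_R = v/R = 0.03217 m/day, D_R = D/R = 0.04705 m²/day.
v_R·t = 0.03217 × 338 = 10.87346 m; 2√(D_R t) = 7.976 m; argument = (13.8 − 10.87346)/7.976 = 0.3669.
C = C₀ × ½·erfc(0.3669) = 92.8 × 0.3019 = 28.0 mg/L.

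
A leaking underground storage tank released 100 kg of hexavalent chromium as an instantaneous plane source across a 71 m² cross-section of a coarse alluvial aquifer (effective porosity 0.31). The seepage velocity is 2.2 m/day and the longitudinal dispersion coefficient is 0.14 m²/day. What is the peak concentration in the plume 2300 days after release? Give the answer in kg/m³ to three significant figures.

The peak of an instantaneous 1D plume sits at x = vt; there the Gaussian factor is 1 and C_max = M/(n_e·A·√(4πDt)), where n_e·A is the pore area the mass is dissolved in.
√(4πDt) = √(4π × 0.14 × 2300) = 63.61 m, so C_max = 100/(0.31 × 71 × 63.61) = 0.0714 kg/m³.

0.0714 kg/m³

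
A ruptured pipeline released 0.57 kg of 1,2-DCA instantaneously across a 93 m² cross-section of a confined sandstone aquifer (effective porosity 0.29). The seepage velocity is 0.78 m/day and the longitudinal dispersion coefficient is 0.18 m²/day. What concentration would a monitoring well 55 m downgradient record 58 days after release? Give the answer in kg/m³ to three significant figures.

For an instantaneous plane source, C(x,t) = M/(n_e·A·√(4πDt)) · exp(−(x−vt)²/(4Dt)), with n_e·A the pore (flow) area.
Plume center vt = 0.78 × 58 = 45.24 m, so the well at 55 m is 9.76 m downgradient of the peak.
√(4πDt) = 11.45 m, giving peak height M/(n_e·A·√(4πDt)) = 0.57/(0.29 × 93 × 11.45) = 0.001846 kg/m³.
(x−vt)²/(4Dt) = (9.76)²/(4 × 0.18 × 58) = 2.281; exp(−2.281) = 0.1022.
C = 0.001846 × 0.1022 = 0.000189 kg/m³.

0.000189 kg/m³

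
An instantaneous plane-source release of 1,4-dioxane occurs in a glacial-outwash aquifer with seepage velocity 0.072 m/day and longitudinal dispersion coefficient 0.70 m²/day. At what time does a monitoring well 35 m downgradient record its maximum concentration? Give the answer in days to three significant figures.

369 days

For the 1D instantaneous-source solution, setting ∂C/∂t = 0 at fixed x gives v²t² + 2Dt − x² = 0, so t = (√(D² + v²x²) − D)/v².
√(D² + v²x²) = √(0.70² + 0.072² × 35²) = 2.615; v² = 0.005184.
t = (2.615 − 0.70)/0.005184 = 369 days (vs. the pure-advection estimate x/v = 486 d).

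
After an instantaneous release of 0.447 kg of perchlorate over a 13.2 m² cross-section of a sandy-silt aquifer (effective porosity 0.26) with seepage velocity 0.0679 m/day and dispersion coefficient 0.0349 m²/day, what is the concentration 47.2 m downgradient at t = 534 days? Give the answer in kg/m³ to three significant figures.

For an instantaneous plane source, C(x,t) = M/(n_e·A·√(4πDt)) · exp(−(x−vt)²/(4Dt)), with n_e·A the pore (flow) area.
Plume center vt = 0.0679 × 534 = 36.2586 m, so the well at 47.2 m is 10.9414 m downgradient of the peak.
√(4πDt) = 15.30 m, giving peak height M/(n_e·A·√(4πDt)) = 0.447/(0.26 × 13.2 × 15.30) = 0.008513 kg/m³.
(x−vt)²/(4Dt) = (10.9414)²/(4 × 0.0349 × 534) = 1.606; exp(−1.606) = 0.2007.
C = 0.008513 × 0.2007 = 0.00171 kg/m³.

0.00171 kg/m³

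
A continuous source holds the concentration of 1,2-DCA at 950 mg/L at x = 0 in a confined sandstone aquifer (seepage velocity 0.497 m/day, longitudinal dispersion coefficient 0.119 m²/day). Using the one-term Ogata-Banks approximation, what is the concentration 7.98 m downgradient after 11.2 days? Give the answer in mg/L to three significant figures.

For a continuous step input, C/C₀ ≈ ½·erfc((x−vt)/(2√(Dt))).
vt = 0.497 × 11.2 = 5.5664 m and 2√(Dt) = 2√(0.119 × 11.2) = 2.309 m.
Argument (x−vt)/(2√(Dt)) = (7.98 − 5.5664)/2.309 = 1.045; ½·erfc(1.045) = 0.06972.
C = 950 × 0.06972 = 66.2 mg/L.

66.2 mg/L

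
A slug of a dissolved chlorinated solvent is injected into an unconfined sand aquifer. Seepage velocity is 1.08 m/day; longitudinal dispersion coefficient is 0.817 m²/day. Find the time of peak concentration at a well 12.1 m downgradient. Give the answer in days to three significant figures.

For the 1D instantaneous-source solution, setting ∂C/∂t = 0 at fixed x gives v²t² + 2Dt − x² = 0, so t = (√(D² + v²x²) − D)/v².
√(D² + v²x²) = √(0.817² + 1.08² × 12.1²) = 13.09; v² = 1.1664.
t = (13.09 − 0.817)/1.1664 = 10.5 days (vs. the pure-advection estimate x/v = 11.2 d).

10.5 days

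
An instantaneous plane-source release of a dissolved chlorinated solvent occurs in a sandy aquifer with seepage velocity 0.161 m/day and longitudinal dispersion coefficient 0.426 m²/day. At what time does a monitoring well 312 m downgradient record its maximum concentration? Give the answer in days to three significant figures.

1920 days

For the 1D instantaneous-source solution, setting ∂C/∂t = 0 at fixed x gives v²t² + 2Dt − x² = 0, so t = (√(D² + v²x²) − D)/v².
√(D² + v²x²) = √(0.426² + 0.161² × 312²) = 50.23; v² = 0.025921.
t = (50.23 − 0.426)/0.025921 = 1920 days (vs. the pure-advection estimate x/v = 1940 d).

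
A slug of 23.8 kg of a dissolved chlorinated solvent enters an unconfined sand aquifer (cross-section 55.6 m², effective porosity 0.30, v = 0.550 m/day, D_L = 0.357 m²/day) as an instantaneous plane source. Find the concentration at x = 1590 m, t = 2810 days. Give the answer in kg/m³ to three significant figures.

For an instantaneous plane source, C(x,t) = M/(n_e·A·√(4πDt)) · exp(−(x−vt)²/(4Dt)), with n_e·A the pore (flow) area.
Plume center vt = 0.550 × 2810 = 1545.5 m, so the well at 1590 m is 44.5 m downgradient of the peak.
√(4πDt) = 112.3 m, giving peak height M/(n_e·A·√(4πDt)) = 23.8/(0.30 × 55.6 × 112.3) = 0.01271 kg/m³.
(x−vt)²/(4Dt) = (44.5)²/(4 × 0.357 × 2810) = 0.4935; exp(−0.4935) = 0.6105.
C = 0.01271 × 0.6105 = 0.00776 kg/m³.

0.00776 kg/m³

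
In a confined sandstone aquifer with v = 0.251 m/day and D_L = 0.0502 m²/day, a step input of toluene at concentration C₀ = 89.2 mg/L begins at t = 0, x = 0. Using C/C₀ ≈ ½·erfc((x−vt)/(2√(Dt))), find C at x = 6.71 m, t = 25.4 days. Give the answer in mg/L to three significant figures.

37.2 mg/L

For a continuous step input, C/C₀ ≈ ½·erfc((x−vt)/(2√(Dt))).
vt = 0.251 × 25.4 = 6.3754 m and 2√(Dt) = 2√(0.0502 × 25.4) = 2.258 m.
Argument (x−vt)/(2√(Dt)) = (6.71 − 6.3754)/2.258 = 0.1482; ½·erfc(0.1482) = 0.4170.
C = 89.2 × 0.4170 = 37.2 mg/L.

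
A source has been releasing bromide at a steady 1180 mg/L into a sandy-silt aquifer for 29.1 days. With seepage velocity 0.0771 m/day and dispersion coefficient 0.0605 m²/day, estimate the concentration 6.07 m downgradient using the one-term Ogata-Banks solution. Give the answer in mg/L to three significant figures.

For a continuous step input, C/C₀ ≈ ½·erfc((x−vt)/(2√(Dt))).
vt = 0.0771 × 29.1 = 2.24361 m and 2√(Dt) = 2√(0.0605 × 29.1) = 2.654 m.
Argument (x−vt)/(2√(Dt)) = (6.07 − 2.24361)/2.654 = 1.442; ½·erfc(1.442) = 0.02071.
C = 1180 × 0.02071 = 24.4 mg/L.

24.4 mg/L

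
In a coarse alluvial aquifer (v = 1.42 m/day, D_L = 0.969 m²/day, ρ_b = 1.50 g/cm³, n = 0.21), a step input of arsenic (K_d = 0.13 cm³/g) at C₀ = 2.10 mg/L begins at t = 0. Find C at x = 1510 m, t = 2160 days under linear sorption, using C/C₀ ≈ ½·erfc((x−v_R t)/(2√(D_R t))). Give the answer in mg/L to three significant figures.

2.01 mg/L

Retardation factor R = 1 + ρ_b·K_d/n = 1 + 1.50 × 0.13/0.21 = 1.929.
Sorption retards both mechanisms: v_R = v/R = 0.7361 m/day, D_R = D/R = 0.5023 m²/day.
v_R·t = 0.7361 × 2160 = 1589.976 m; 2√(D_R t) = 65.88 m; argument = (1510 − 1589.976)/65.88 = -1.214.
C = C₀ × ½·erfc(-1.214) = 2.10 × 0.9570 = 2.01 mg/L.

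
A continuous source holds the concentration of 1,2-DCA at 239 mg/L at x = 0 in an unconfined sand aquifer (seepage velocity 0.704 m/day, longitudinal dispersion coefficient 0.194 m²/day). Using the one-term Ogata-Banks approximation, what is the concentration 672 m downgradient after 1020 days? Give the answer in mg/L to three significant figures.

For a continuous step input, C/C₀ ≈ ½·erfc((x−vt)/(2√(Dt))).
vt = 0.704 × 1020 = 718.08 m and 2√(Dt) = 2√(0.194 × 1020) = 28.13 m.
Argument (x−vt)/(2√(Dt)) = (672 − 718.08)/28.13 = -1.638; ½·erfc(-1.638) = 0.9897.
C = 239 × 0.9897 = 237 mg/L.

237 mg/L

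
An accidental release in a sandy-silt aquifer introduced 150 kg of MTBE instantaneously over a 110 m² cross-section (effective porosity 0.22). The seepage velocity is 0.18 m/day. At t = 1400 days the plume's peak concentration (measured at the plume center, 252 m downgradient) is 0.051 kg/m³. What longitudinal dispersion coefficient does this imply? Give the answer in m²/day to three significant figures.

At the plume center C_max = M/(n_e·A·√(4πDt)), so D = M²/(4πt·(n_e·A·C_max)²).
n_e·A·C_max = 0.22 × 110 × 0.051 = 1.234 kg/m.
D = 150²/(4π × 1400 × 1.234²) = 0.840 m²/day.

0.840 m²/day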